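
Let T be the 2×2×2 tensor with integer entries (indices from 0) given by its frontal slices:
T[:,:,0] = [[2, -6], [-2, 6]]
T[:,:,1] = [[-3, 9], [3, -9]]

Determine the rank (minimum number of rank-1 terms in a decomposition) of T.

1

Lower bound: T ≠ 0 (e.g. T[0,0,0] = 2), so rank(T) ≥ 1.
Upper bound: if T = a ⊗ b ⊗ c then every fibre of T is a multiple of the corresponding factor, so read the factors off the fibres through the nonzero entry T[0,0,0] = 2.
The mode-1 fibre T[:,0,0] = [2, -2] gives a = [1, -1] (primitive direction); the mode-2 fibre T[0,:,0] = [2, -6] gives b = [1, -3]; then c[k] = T[0,0,k] / (a[0]·b[0]) = [2, -3] / 1 = [2, -3].
Expanding [1, -1] ⊗ [1, -3] ⊗ [2, -3] reproduces all 8 entries of T, so T = [1, -1] ⊗ [1, -3] ⊗ [2, -3] and rank(T) ≤ 1.
These bounds meet, so rank(T) = 1.
Check entry T[1,0,0] = -2: (-1)·(1)·(2) = -2.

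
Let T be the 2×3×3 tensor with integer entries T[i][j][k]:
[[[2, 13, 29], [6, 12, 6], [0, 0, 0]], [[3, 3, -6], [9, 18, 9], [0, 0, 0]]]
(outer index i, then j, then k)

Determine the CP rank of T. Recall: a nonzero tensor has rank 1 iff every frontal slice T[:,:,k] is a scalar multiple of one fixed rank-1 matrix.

2

Lower bound: in the mode-2 unfolding of T (rows indexed by j, columns by (i,k)) the 2×2 minor on rows j ∈ {0, 1}, columns (i,k) ∈ {(0,0), (0,1)} is det [[2, 13], [6, 12]] = -54 ≠ 0, so that unfolding has rank ≥ 2 and hence rank(T) ≥ 2 (CP rank is at least every unfolding rank, though it can be larger).
Upper bound: with S_k = T[:,:,k], the two rank-1 terms a₁b₁ᵀ, a₂b₂ᵀ are the rank-1 members of the pencil x·S₀ + y·S₁.
The 2×2 minor of x·S₀ + y·S₁ on rows {0,1}, columns {0,1} is 99·xy + 198·y² = 99·(x + 2·y)(y), vanishing at (x:y) = (2:-1) and (1:0).
M₁ = 2·S₀ − S₁ = [[-9, 0, 0], [3, 0, 0]] = (-3)·[3, -1][1, 0, 0]ᵀ and M₂ = S₀ = [[2, 6, 0], [3, 9, 0]] = [2, 3][1, 3, 0]ᵀ, so take a₁ = [3, -1], b₁ = [1, 0, 0], a₂ = [2, 3], b₂ = [1, 3, 0].
Each slice is an integer combination of E₁ = a₁b₁ᵀ and E₂ = a₂b₂ᵀ: S₀ = E₂, S₁ = 3·E₁ + 2·E₂, S₂ = 9·E₁ + E₂; reading off coefficients, c₁ = [0, 3, 9] and c₂ = [1, 2, 1].
Hence T = [3, -1] ⊗ [1, 0, 0] ⊗ [0, 3, 9] + [2, 3] ⊗ [1, 3, 0] ⊗ [1, 2, 1], so rank(T) ≤ 2.
These bounds meet, so rank(T) = 2.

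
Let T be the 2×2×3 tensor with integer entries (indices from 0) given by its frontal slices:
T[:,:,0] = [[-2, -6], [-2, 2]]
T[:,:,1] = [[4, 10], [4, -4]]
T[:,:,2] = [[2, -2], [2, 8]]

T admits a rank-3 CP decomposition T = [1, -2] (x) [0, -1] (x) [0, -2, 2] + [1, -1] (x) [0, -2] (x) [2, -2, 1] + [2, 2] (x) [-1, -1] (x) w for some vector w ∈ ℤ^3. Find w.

Subtract the known terms from T to get the rank-1 residual R = [2, 2] (x) [-1, -1] (x) w, so R[i,j,k] = a[i]·b[j]·w[k]. Pick indices with nonzero a[0]·b[0] = (2)·(-1) = -2. Only the fibre through (0,0,·) is needed: R[0,0,:] = T[0,0,:] − Σₗ aₗ[0]bₗ[0]cₗ = [-2, 4, 2] − (1)·(0)·[0, -2, 2] − (1)·(0)·[2, -2, 1] = [-2, 4, 2]. Then w[k] = R[0,0,k] / -2 for each k, giving w = [-2, 4, 2] / -2 = [1, -2, -1].

w = [1, -2, -1]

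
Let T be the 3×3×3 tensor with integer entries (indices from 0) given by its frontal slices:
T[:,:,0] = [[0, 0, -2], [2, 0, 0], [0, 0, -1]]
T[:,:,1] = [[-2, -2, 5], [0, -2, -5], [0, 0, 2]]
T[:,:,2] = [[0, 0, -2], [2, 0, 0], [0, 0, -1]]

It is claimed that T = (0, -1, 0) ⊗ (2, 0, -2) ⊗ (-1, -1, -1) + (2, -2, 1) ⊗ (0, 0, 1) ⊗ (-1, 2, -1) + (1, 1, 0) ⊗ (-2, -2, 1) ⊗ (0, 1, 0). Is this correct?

Yes

Reconstruct entrywise from the claimed factors. For example, T[1,2,0] = 0 and Σₗ aₗ[1]bₗ[2]cₗ[0] = (-1)·(-2)·(-1) + (-2)·(1)·(-1) + (1)·(1)·(0) = 0; checking all 27 entries, every one matches. The claim holds.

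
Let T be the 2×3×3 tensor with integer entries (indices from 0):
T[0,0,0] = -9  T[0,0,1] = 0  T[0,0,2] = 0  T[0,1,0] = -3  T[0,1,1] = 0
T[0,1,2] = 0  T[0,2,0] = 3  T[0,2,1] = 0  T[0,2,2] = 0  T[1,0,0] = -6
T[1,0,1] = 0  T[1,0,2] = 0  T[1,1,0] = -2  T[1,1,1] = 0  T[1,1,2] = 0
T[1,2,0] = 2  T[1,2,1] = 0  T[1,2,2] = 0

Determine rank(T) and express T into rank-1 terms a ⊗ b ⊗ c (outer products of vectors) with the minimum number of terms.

rank(T) = 1

Lower bound: T ≠ 0 (e.g. T[0,0,0] = -9), so rank(T) ≥ 1.
Upper bound: if T = a ⊗ b ⊗ c then every fibre of T is a multiple of the corresponding factor, so read the factors off the fibres through the nonzero entry T[0,0,0] = -9.
The mode-1 fibre T[:,0,0] = [-9, -6] gives a = [3, 2] (primitive direction); the mode-2 fibre T[0,:,0] = [-9, -3, 3] gives b = [3, 1, -1]; then c[k] = T[0,0,k] / (a[0]·b[0]) = [-9, 0, 0] / 9 = [-1, 0, 0].
Expanding [3, 2] ⊗ [3, 1, -1] ⊗ [-1, 0, 0] reproduces all 18 entries of T, so T = [3, 2] ⊗ [3, 1, -1] ⊗ [-1, 0, 0] and rank(T) ≤ 1.
These bounds meet, so rank(T) = 1.
Check entry T[1,2,0] = 2: (2)·(-1)·(-1) = 2.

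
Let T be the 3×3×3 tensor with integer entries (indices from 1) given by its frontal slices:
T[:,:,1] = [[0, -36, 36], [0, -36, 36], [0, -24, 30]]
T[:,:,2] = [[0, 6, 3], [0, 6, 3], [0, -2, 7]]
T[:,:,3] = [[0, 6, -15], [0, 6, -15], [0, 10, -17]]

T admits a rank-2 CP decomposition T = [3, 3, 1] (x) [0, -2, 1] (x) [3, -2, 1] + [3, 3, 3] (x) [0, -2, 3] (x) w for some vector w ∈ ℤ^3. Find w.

Subtract the known terms from T to get the rank-1 residual R = [3, 3, 3] (x) [0, -2, 3] (x) w, so R[i,j,k] = a[i]·b[j]·w[k]. Pick indices with nonzero a[1]·b[2] = (3)·(-2) = -6. Only the fibre through (1,2,·) is needed: R[1,2,:] = T[1,2,:] − Σₗ aₗ[1]bₗ[2]cₗ = [-36, 6, 6] − (3)·(-2)·[3, -2, 1] = [-18, -6, 12]. Then w[k] = R[1,2,k] / -6 for each k, giving w = [-18, -6, 12] / -6 = [3, 1, -2].

w = [3, 1, -2]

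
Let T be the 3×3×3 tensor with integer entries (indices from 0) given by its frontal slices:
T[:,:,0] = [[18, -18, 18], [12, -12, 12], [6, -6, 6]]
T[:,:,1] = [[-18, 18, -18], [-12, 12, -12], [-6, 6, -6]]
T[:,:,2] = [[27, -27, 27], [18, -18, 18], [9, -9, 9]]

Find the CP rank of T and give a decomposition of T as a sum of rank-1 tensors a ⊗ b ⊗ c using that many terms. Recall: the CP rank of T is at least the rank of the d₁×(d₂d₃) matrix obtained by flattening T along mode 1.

rank(T) = 1

Lower bound: T ≠ 0 (e.g. T[0,0,0] = 18), so rank(T) ≥ 1.
Upper bound: the mode-1 fibre T[:,0,0] = [18, 12, 6] gives a = [3, 2, 1] (primitive direction); the mode-2 fibre T[0,:,0] = [18, -18, 18] gives b = [1, -1, 1]; then c[k] = T[0,0,k] / (a[0]·b[0]) = [18, -18, 27] / 3 = [6, -6, 9].
Expanding [3, 2, 1] ⊗ [1, -1, 1] ⊗ [6, -6, 9] reproduces all 27 entries of T, so T = [3, 2, 1] ⊗ [1, -1, 1] ⊗ [6, -6, 9] and rank(T) ≤ 1.
These bounds meet, so rank(T) = 1.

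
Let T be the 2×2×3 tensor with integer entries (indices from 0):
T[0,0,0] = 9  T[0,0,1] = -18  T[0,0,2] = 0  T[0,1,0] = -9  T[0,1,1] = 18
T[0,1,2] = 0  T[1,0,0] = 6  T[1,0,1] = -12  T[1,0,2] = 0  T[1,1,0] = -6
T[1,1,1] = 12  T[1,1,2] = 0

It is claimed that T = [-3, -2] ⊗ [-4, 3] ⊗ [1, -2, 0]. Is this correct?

Reconstruct entry (0,0,0) from the claimed factors: Σₗ aₗ[0]bₗ[0]cₗ[0] = (-3)·(-4)·(1) = 12, but T[0,0,0] = 9. The claim is false.

No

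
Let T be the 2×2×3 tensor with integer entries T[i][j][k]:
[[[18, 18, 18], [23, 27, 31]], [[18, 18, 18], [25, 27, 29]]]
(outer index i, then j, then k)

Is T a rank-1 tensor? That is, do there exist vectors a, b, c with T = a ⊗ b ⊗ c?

The mode-2 unfolding of T (rows indexed by j, columns by (i,k) = (0,0), (0,1), (0,2), (1,0), (1,1), (1,2)) is [[18, 18, 18, 18, 18, 18], [23, 27, 31, 25, 27, 29]].
There the 2×2 minor on rows j ∈ {0, 1}, columns (i,k) ∈ {(0,0), (0,1)} is det [[18, 18], [23, 27]] = 72 ≠ 0, so this unfolding has rank ≥ 2; CP rank is at least every unfolding rank, so rank(T) ≥ 2.
In particular rank(T) ≥ 2 > 1, so T is not rank-1.

No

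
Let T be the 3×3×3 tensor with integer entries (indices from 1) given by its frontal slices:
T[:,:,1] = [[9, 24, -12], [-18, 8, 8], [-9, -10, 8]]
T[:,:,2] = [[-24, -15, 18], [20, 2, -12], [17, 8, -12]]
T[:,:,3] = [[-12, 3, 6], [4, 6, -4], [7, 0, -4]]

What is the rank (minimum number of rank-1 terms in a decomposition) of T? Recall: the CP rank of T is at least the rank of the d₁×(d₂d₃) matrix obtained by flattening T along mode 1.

2

Lower bound: the mode-1 unfolding of T (rows indexed by i, columns by (j,k) = (1,1), (1,2), (1,3), (2,1), (2,2), (2,3), (3,1), (3,2), (3,3)) is [[9, -24, -12, 24, -15, 3, -12, 18, 6], [-18, 20, 4, 8, 2, 6, 8, -12, -4], [-9, 17, 7, -10, 8, 0, 8, -12, -4]].
There the 2×2 minor on rows i ∈ {1, 2}, columns (j,k) ∈ {(1,1), (1,2)} is det [[9, -24], [-18, 20]] = -252 ≠ 0, so this unfolding has rank ≥ 2; CP rank is at least every unfolding rank, so rank(T) ≥ 2. (Unfolding ranks only ever bound the CP rank from below — rank(T) can be strictly larger than all of them — so the matching upper bound has to come from an explicit 2-term decomposition.)
Upper bound — finding two terms. Write S_k = T[:,:,k] for the frontal slices: S₁ = [[9, 24, -12], [-18, 8, 8], [-9, -10, 8]], S₂ = [[-24, -15, 18], [20, 2, -12], [17, 8, -12]], S₃ = [[-12, 3, 6], [4, 6, -4], [7, 0, -4]].
If T = a₁ ⊗ b₁ ⊗ c₁ + a₂ ⊗ b₂ ⊗ c₂ then each S_k = c₁[k]·a₁b₁ᵀ + c₂[k]·a₂b₂ᵀ. S₁ and S₂ are linearly independent, so a₁b₁ᵀ and a₂b₂ᵀ must span the same plane of matrices: they are the rank-1 matrices of the form x·S₁ + y·S₂.
The 2×2 minor of x·S₁ + y·S₂ on rows {1,2}, columns {1,2} is 504·x² − 924·xy + 252·y² = 84·(2·x − 3·y)(3·x − y), vanishing at (x:y) = (3:2) and (1:3).
M₁ = 3·S₁ + 2·S₂ = [[-21, 42, 0], [-14, 28, 0], [7, -14, 0]] = (-7)·[3, 2, -1][1, -2, 0]ᵀ and M₂ = S₁ + 3·S₂ = [[-63, -21, 42], [42, 14, -28], [42, 14, -28]] = (-7)·[3, -2, -2][3, 1, -2]ᵀ, so take a₁ = [3, 2, -1], b₁ = [1, -2, 0], a₂ = [3, -2, -2], b₂ = [3, 1, -2].
Each slice is an integer combination of E₁ = a₁b₁ᵀ and E₂ = a₂b₂ᵀ: S₁ = −3·E₁ + 2·E₂, S₂ = E₁ − 3·E₂, S₃ = −E₁ − E₂; reading off coefficients, c₁ = [-3, 1, -1] and c₂ = [2, -3, -1].
Hence T = [3, 2, -1] ⊗ [1, -2, 0] ⊗ [-3, 1, -1] + [3, -2, -2] ⊗ [3, 1, -2] ⊗ [2, -3, -1], so rank(T) ≤ 2.
These bounds meet, so rank(T) = 2.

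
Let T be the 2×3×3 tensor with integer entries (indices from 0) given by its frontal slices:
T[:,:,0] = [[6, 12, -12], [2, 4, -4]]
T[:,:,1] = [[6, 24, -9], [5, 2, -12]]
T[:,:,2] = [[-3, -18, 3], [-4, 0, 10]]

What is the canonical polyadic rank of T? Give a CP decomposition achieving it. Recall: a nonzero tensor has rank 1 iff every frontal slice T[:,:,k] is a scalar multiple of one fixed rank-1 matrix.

rank(T) = 2

Lower bound: the mode-1 unfolding of T (rows indexed by i, columns by (j,k) = (0,0), (0,1), (0,2), (1,0), (1,1), (1,2), (2,0), (2,1), (2,2)) is [[6, 6, -3, 12, 24, -18, -12, -9, 3], [2, 5, -4, 4, 2, 0, -4, -12, 10]].
There the 2×2 minor on rows i ∈ {0, 1}, columns (j,k) ∈ {(0,0), (0,1)} is det [[6, 6], [2, 5]] = 18 ≠ 0, so this unfolding has rank ≥ 2; CP rank is at least every unfolding rank, so rank(T) ≥ 2. (This is only a lower bound: in general the CP rank may exceed every unfolding rank, so we still need to exhibit 2 rank-1 terms summing to T.)
Upper bound — finding two terms. Write S_k = T[:,:,k] for the frontal slices: S₀ = [[6, 12, -12], [2, 4, -4]], S₁ = [[6, 24, -9], [5, 2, -12]], S₂ = [[-3, -18, 3], [-4, 0, 10]].
If T = a₁ ⊗ b₁ ⊗ c₁ + a₂ ⊗ b₂ ⊗ c₂ then each S_k = c₁[k]·a₁b₁ᵀ + c₂[k]·a₂b₂ᵀ. S₀ and S₁ are linearly independent, so a₁b₁ᵀ and a₂b₂ᵀ must span the same plane of matrices: they are the rank-1 matrices of the form x·S₀ + y·S₁.
The 2×2 minor of x·S₀ + y·S₁ on rows {0,1}, columns {0,1} is −72·xy − 108·y² = (-36)·(2·x + 3·y)(y), vanishing at (x:y) = (3:-2) and (1:0).
M₁ = 3·S₀ − 2·S₁ = [[6, -12, -18], [-4, 8, 12]] = 2·[3, -2][1, -2, -3]ᵀ and M₂ = S₀ = [[6, 12, -12], [2, 4, -4]] = 2·[3, 1][1, 2, -2]ᵀ, so take a₁ = [3, -2], b₁ = [1, -2, -3], a₂ = [3, 1], b₂ = [1, 2, -2].
Each slice is an integer combination of E₁ = a₁b₁ᵀ and E₂ = a₂b₂ᵀ: S₀ = 2·E₂, S₁ = −E₁ + 3·E₂, S₂ = E₁ − 2·E₂; reading off coefficients, c₁ = [0, -1, 1] and c₂ = [2, 3, -2].
Hence T = [3, -2] ⊗ [1, -2, -3] ⊗ [0, -1, 1] + [3, 1] ⊗ [1, 2, -2] ⊗ [2, 3, -2], so rank(T) ≤ 2.
These bounds meet, so rank(T) = 2.
Check entry T[0,0,0] = 6: (3)·(1)·(0) + (3)·(1)·(2) = 6.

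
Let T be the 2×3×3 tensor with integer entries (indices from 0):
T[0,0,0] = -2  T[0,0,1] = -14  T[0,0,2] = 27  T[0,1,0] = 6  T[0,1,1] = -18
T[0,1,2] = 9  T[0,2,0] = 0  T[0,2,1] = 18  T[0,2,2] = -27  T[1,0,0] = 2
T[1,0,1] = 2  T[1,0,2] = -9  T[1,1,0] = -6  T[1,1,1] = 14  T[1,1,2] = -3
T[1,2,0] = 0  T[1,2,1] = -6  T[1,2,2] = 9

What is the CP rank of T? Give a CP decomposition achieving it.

rank(T) = 2

Lower bound: in the mode-3 unfolding of T (rows indexed by k, columns by (i,j)) the 2×2 minor on rows k ∈ {0, 1}, columns (i,j) ∈ {(0,0), (0,1)} is det [[-2, 6], [-14, -18]] = 120 ≠ 0, so that unfolding has rank ≥ 2 and hence rank(T) ≥ 2 (CP rank is at least every unfolding rank, though it can be larger).
Upper bound: with S_k = T[:,:,k], the two rank-1 terms a₁b₁ᵀ, a₂b₂ᵀ are the rank-1 members of the pencil x·S₀ + y·S₁.
The 2×2 minor of x·S₀ + y·S₁ on rows {0,1}, columns {0,1} is 80·xy − 160·y² = 80·(x − 2·y)(y), vanishing at (x:y) = (2:1) and (1:0).
M₁ = 2·S₀ + S₁ = [[-18, -6, 18], [6, 2, -6]] = (-2)·(3, -1)(3, 1, -3)ᵀ and M₂ = S₀ = [[-2, 6, 0], [2, -6, 0]] = (-2)·(1, -1)(1, -3, 0)ᵀ, so take a₁ = (3, -1), b₁ = (3, 1, -3), a₂ = (1, -1), b₂ = (1, -3, 0).
Each slice is an integer combination of E₁ = a₁b₁ᵀ and E₂ = a₂b₂ᵀ: S₀ = −2·E₂, S₁ = −2·E₁ + 4·E₂, S₂ = 3·E₁; reading off coefficients, c₁ = (0, -2, 3) and c₂ = (-2, 4, 0).
Hence T = (3, -1) ⊗ (3, 1, -3) ⊗ (0, -2, 3) + (1, -1) ⊗ (1, -3, 0) ⊗ (-2, 4, 0), so rank(T) ≤ 2.
These bounds meet, so rank(T) = 2.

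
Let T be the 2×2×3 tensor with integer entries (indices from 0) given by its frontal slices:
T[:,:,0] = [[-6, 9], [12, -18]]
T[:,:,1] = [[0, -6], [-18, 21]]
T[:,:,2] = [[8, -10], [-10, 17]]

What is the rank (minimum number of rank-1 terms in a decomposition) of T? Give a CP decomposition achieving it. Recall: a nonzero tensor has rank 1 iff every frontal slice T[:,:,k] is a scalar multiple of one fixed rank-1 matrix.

Lower bound: the mode-2 unfolding of T (rows indexed by j, columns by (i,k) = (0,0), (0,1), (0,2), (1,0), (1,1), (1,2)) is [[-6, 0, 8, 12, -18, -10], [9, -6, -10, -18, 21, 17]].
There the 2×2 minor on rows j ∈ {0, 1}, columns (i,k) ∈ {(0,0), (0,1)} is det [[-6, 0], [9, -6]] = 36 ≠ 0, so this unfolding has rank ≥ 2; CP rank is at least every unfolding rank, so rank(T) ≥ 2. (Flattening ranks never certify an upper bound on CP rank; for that we must actually write T with 2 rank-1 terms.)
Upper bound — finding two terms. Write S_k = T[:,:,k] for the frontal slices: S₀ = [[-6, 9], [12, -18]], S₁ = [[0, -6], [-18, 21]], S₂ = [[8, -10], [-10, 17]].
If T = a₁ ⊗ b₁ ⊗ c₁ + a₂ ⊗ b₂ ⊗ c₂ then each S_k = c₁[k]·a₁b₁ᵀ + c₂[k]·a₂b₂ᵀ. S₀ and S₁ are linearly independent, so a₁b₁ᵀ and a₂b₂ᵀ must span the same plane of matrices: they are the rank-1 matrices of the form x·S₀ + y·S₁.
det(x·S₀ + y·S₁) is 108·xy − 108·y² = 108·(x − y)(y), vanishing at (x:y) = (1:1) and (1:0).
M₁ = S₀ + S₁ = [[-6, 3], [-6, 3]] = (-3)·(1, 1)(2, -1)ᵀ and M₂ = S₀ = [[-6, 9], [12, -18]] = (-3)·(1, -2)(2, -3)ᵀ, so take a₁ = (1, 1), b₁ = (2, -1), a₂ = (1, -2), b₂ = (2, -3).
Each slice is an integer combination of E₁ = a₁b₁ᵀ and E₂ = a₂b₂ᵀ: S₀ = −3·E₂, S₁ = −3·E₁ + 3·E₂, S₂ = E₁ + 3·E₂; reading off coefficients, c₁ = (0, -3, 1) and c₂ = (-3, 3, 3).
Hence T = (1, 1) ⊗ (2, -1) ⊗ (0, -3, 1) + (1, -2) ⊗ (2, -3) ⊗ (-3, 3, 3), so rank(T) ≤ 2.
These bounds meet, so rank(T) = 2.

rank(T) = 2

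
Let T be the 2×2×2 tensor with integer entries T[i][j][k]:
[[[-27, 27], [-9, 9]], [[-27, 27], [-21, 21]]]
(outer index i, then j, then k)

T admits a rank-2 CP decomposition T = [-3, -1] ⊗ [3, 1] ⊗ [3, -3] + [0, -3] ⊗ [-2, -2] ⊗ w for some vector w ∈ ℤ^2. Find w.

w = [-3, 3]

Subtract the known terms from T to get the rank-1 residual R = [0, -3] ⊗ [-2, -2] ⊗ w, so R[i,j,k] = a[i]·b[j]·w[k]. Pick indices with nonzero a[1]·b[0] = (-3)·(-2) = 6. Only the fibre through (1,0,·) is needed: R[1,0,:] = T[1,0,:] − Σₗ aₗ[1]bₗ[0]cₗ = [-27, 27] − (-1)·(3)·[3, -3] = [-18, 18]. Then w[k] = R[1,0,k] / 6 for each k, giving w = [-18, 18] / 6 = [-3, 3].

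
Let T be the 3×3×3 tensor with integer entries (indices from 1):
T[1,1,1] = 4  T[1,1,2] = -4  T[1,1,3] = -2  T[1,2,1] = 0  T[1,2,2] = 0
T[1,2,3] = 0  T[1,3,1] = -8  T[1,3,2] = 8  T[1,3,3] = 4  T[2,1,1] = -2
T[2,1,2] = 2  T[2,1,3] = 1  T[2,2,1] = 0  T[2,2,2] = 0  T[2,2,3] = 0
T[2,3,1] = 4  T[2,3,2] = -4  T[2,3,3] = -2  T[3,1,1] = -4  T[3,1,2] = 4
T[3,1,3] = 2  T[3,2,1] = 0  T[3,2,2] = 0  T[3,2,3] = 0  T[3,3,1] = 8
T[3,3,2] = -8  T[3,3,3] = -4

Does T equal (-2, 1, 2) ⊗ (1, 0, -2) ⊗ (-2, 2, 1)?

Yes

Reconstruct entrywise from the claimed factors. For example, T[2,2,1] = 0 and Σₗ aₗ[2]bₗ[2]cₗ[1] = (1)·(0)·(-2) = 0; checking all 27 entries, every one matches. The claim holds.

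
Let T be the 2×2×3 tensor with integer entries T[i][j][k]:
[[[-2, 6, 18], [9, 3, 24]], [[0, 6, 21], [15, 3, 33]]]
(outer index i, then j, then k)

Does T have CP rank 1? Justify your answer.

The mode-2 unfolding of T (rows indexed by j, columns by (i,k) = (0,0), (0,1), (0,2), (1,0), (1,1), (1,2)) is [[-2, 6, 18, 0, 6, 21], [9, 3, 24, 15, 3, 33]].
There the 2×2 minor on rows j ∈ {0, 1}, columns (i,k) ∈ {(0,0), (0,1)} is det [[-2, 6], [9, 3]] = -60 ≠ 0, so this unfolding has rank ≥ 2; CP rank is at least every unfolding rank, so rank(T) ≥ 2.
In particular rank(T) ≥ 2 > 1, so T is not rank-1.

No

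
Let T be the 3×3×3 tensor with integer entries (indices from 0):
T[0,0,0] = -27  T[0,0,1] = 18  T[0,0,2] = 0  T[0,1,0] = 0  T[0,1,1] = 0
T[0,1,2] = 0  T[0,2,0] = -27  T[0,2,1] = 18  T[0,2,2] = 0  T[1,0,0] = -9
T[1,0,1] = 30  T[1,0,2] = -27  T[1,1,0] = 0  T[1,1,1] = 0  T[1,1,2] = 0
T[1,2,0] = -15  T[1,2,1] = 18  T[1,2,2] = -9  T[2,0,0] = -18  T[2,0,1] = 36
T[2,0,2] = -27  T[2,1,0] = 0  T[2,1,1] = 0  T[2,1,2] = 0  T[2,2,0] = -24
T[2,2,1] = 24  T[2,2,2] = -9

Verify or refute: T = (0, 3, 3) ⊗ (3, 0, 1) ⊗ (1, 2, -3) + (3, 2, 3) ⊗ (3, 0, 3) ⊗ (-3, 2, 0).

Reconstruct entrywise from the claimed factors. For example, T[1,1,1] = 0 and Σₗ aₗ[1]bₗ[1]cₗ[1] = (3)·(0)·(2) + (2)·(0)·(2) = 0; checking all 27 entries, every one matches. The claim holds.

Yes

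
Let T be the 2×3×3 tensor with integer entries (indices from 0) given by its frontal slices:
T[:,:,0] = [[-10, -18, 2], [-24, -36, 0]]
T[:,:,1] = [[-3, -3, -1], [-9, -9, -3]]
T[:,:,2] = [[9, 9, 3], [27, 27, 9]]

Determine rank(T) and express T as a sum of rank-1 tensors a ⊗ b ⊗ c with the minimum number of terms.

Lower bound: the mode-3 unfolding of T (rows indexed by k, columns by (i,j) = (0,0), (0,1), (0,2), (1,0), (1,1), (1,2)) is [[-10, -18, 2, -24, -36, 0], [-3, -3, -1, -9, -9, -3], [9, 9, 3, 27, 27, 9]].
There the 2×2 minor on rows k ∈ {0, 1}, columns (i,j) ∈ {(0,0), (0,1)} is det [[-10, -18], [-3, -3]] = -24 ≠ 0, so this unfolding has rank ≥ 2; CP rank is at least every unfolding rank, so rank(T) ≥ 2. (Unfolding ranks only ever bound the CP rank from below — rank(T) can be strictly larger than all of them — so the matching upper bound has to come from an explicit 2-term decomposition.)
Upper bound — finding two terms. Write S_k = T[:,:,k] for the frontal slices: S₀ = [[-10, -18, 2], [-24, -36, 0]], S₁ = [[-3, -3, -1], [-9, -9, -3]], S₂ = [[9, 9, 3], [27, 27, 9]].
If T = a₁ ⊗ b₁ ⊗ c₁ + a₂ ⊗ b₂ ⊗ c₂ then each S_k = c₁[k]·a₁b₁ᵀ + c₂[k]·a₂b₂ᵀ. S₀ and S₁ are linearly independent, so a₁b₁ᵀ and a₂b₂ᵀ must span the same plane of matrices: they are the rank-1 matrices of the form x·S₀ + y·S₁.
The 2×2 minor of x·S₀ + y·S₁ on rows {0,1}, columns {0,1} is −72·x² − 36·xy = (-36)·(2·x + y)(x), vanishing at (x:y) = (1:-2) and (0:1).
M₁ = S₀ − 2·S₁ = [[-4, -12, 4], [-6, -18, 6]] = (-2)·[2, 3][1, 3, -1]ᵀ and M₂ = S₁ = [[-3, -3, -1], [-9, -9, -3]] = −[1, 3][3, 3, 1]ᵀ, so take a₁ = [2, 3], b₁ = [1, 3, -1], a₂ = [1, 3], b₂ = [3, 3, 1].
Each slice is an integer combination of E₁ = a₁b₁ᵀ and E₂ = a₂b₂ᵀ: S₀ = −2·E₁ − 2·E₂, S₁ = −E₂, S₂ = 3·E₂; reading off coefficients, c₁ = [-2, 0, 0] and c₂ = [-2, -1, 3].
Hence T = [2, 3] ⊗ [1, 3, -1] ⊗ [-2, 0, 0] + [1, 3] ⊗ [3, 3, 1] ⊗ [-2, -1, 3], so rank(T) ≤ 2.
These bounds meet, so rank(T) = 2.

rank(T) = 2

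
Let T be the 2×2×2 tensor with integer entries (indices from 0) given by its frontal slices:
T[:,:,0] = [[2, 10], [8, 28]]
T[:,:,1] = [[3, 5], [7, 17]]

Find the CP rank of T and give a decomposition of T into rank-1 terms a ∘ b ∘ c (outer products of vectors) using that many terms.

rank(T) = 2

Lower bound: the mode-3 unfolding of T (rows indexed by k, columns by (i,j) = (0,0), (0,1), (1,0), (1,1)) is [[2, 10, 8, 28], [3, 5, 7, 17]].
There the 2×2 minor on rows k ∈ {0, 1}, columns (i,j) ∈ {(0,0), (0,1)} is det [[2, 10], [3, 5]] = -20 ≠ 0, so this unfolding has rank ≥ 2; CP rank is at least every unfolding rank, so rank(T) ≥ 2. (This is only a lower bound: in general the CP rank may exceed every unfolding rank, so we still need to exhibit 2 rank-1 terms summing to T.)
Upper bound — finding two terms. Write S_k = T[:,:,k] for the frontal slices: S₀ = [[2, 10], [8, 28]], S₁ = [[3, 5], [7, 17]].
If T = a₁ ∘ b₁ ∘ c₁ + a₂ ∘ b₂ ∘ c₂ then each S_k = c₁[k]·a₁b₁ᵀ + c₂[k]·a₂b₂ᵀ. S₀ and S₁ are linearly independent, so a₁b₁ᵀ and a₂b₂ᵀ must span the same plane of matrices: they are the rank-1 matrices of the form x·S₀ + y·S₁.
det(x·S₀ + y·S₁) is −24·x² + 8·xy + 16·y² = (-8)·(3·x + 2·y)(x − y), vanishing at (x:y) = (2:-3) and (1:1).
M₁ = 2·S₀ − 3·S₁ = [[-5, 5], [-5, 5]] = (-5)·[1, 1][1, -1]ᵀ and M₂ = S₀ + S₁ = [[5, 15], [15, 45]] = 5·[1, 3][1, 3]ᵀ, so take a₁ = [1, 1], b₁ = [1, -1], a₂ = [1, 3], b₂ = [1, 3].
Each slice is an integer combination of E₁ = a₁b₁ᵀ and E₂ = a₂b₂ᵀ: S₀ = −E₁ + 3·E₂, S₁ = E₁ + 2·E₂; reading off coefficients, c₁ = [-1, 1] and c₂ = [3, 2].
Hence T = [1, 1] ∘ [1, -1] ∘ [-1, 1] + [1, 3] ∘ [1, 3] ∘ [3, 2], so rank(T) ≤ 2.
These bounds meet, so rank(T) = 2.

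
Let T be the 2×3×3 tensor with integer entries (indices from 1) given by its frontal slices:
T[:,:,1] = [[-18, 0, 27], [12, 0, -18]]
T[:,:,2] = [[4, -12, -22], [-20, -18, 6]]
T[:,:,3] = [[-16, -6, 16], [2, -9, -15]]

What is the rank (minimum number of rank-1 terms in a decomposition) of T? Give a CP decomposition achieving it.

rank(T) = 2

Lower bound: the mode-1 unfolding of T (rows indexed by i, columns by (j,k) = (1,1), (1,2), (1,3), (2,1), (2,2), (2,3), (3,1), (3,2), (3,3)) is [[-18, 4, -16, 0, -12, -6, 27, -22, 16], [12, -20, 2, 0, -18, -9, -18, 6, -15]].
There the 2×2 minor on rows i ∈ {1, 2}, columns (j,k) ∈ {(1,1), (1,2)} is det [[-18, 4], [12, -20]] = 312 ≠ 0, so this unfolding has rank ≥ 2; CP rank is at least every unfolding rank, so rank(T) ≥ 2. (This is only a lower bound: in general the CP rank may exceed every unfolding rank, so we still need to exhibit 2 rank-1 terms summing to T.)
Upper bound — finding two terms. Write S_k = T[:,:,k] for the frontal slices: S₁ = [[-18, 0, 27], [12, 0, -18]], S₂ = [[4, -12, -22], [-20, -18, 6]], S₃ = [[-16, -6, 16], [2, -9, -15]].
If T = a₁ ⊗ b₁ ⊗ c₁ + a₂ ⊗ b₂ ⊗ c₂ then each S_k = c₁[k]·a₁b₁ᵀ + c₂[k]·a₂b₂ᵀ. S₁ and S₂ are linearly independent, so a₁b₁ᵀ and a₂b₂ᵀ must span the same plane of matrices: they are the rank-1 matrices of the form x·S₁ + y·S₂.
The 2×2 minor of x·S₁ + y·S₂ on rows {1,2}, columns {1,2} is 468·xy − 312·y² = 156·(3·x − 2·y)(y), vanishing at (x:y) = (2:3) and (1:0).
M₁ = 2·S₁ + 3·S₂ = [[-24, -36, -12], [-36, -54, -18]] = (-6)·(2, 3)(2, 3, 1)ᵀ and M₂ = S₁ = [[-18, 0, 27], [12, 0, -18]] = (-3)·(3, -2)(2, 0, -3)ᵀ, so take a₁ = (2, 3), b₁ = (2, 3, 1), a₂ = (3, -2), b₂ = (2, 0, -3).
Each slice is an integer combination of E₁ = a₁b₁ᵀ and E₂ = a₂b₂ᵀ: S₁ = −3·E₂, S₂ = −2·E₁ + 2·E₂, S₃ = −E₁ − 2·E₂; reading off coefficients, c₁ = (0, -2, -1) and c₂ = (-3, 2, -2).
Hence T = (2, 3) ⊗ (2, 3, 1) ⊗ (0, -2, -1) + (3, -2) ⊗ (2, 0, -3) ⊗ (-3, 2, -2), so rank(T) ≤ 2.
These bounds meet, so rank(T) = 2.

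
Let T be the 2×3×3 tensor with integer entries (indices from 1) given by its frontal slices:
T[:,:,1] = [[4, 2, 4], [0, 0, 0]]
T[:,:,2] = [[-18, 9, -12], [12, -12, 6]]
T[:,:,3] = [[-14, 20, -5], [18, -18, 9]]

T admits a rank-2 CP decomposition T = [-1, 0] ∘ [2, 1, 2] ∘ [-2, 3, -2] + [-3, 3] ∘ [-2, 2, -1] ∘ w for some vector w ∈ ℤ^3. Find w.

Subtract the known terms from T to get the rank-1 residual R = [-3, 3] ∘ [-2, 2, -1] ∘ w, so R[i,j,k] = a[i]·b[j]·w[k]. Pick indices with nonzero a[1]·b[1] = (-3)·(-2) = 6. Only the fibre through (1,1,·) is needed: R[1,1,:] = T[1,1,:] − Σₗ aₗ[1]bₗ[1]cₗ = [4, -18, -14] − (-1)·(2)·[-2, 3, -2] = [0, -12, -18]. Then w[k] = R[1,1,k] / 6 for each k, giving w = [0, -12, -18] / 6 = [0, -2, -3].

w = [0, -2, -3]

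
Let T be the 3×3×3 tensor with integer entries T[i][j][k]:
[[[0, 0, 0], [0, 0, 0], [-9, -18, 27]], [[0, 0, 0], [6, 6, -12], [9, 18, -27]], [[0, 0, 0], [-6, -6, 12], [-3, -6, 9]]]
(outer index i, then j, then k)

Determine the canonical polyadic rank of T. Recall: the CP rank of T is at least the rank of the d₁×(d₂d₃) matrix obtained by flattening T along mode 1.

Lower bound: the mode-1 unfolding of T (rows indexed by i, columns by (j,k) = (0,0), (0,1), (0,2), (1,0), (1,1), (1,2), (2,0), (2,1), (2,2)) is [[0, 0, 0, 0, 0, 0, -9, -18, 27], [0, 0, 0, 6, 6, -12, 9, 18, -27], [0, 0, 0, -6, -6, 12, -3, -6, 9]].
There the 2×2 minor on rows i ∈ {0, 1}, columns (j,k) ∈ {(1,0), (2,0)} is det [[0, -9], [6, 9]] = 54 ≠ 0, so this unfolding has rank ≥ 2; CP rank is at least every unfolding rank, so rank(T) ≥ 2. (This is only a lower bound: in general the CP rank may exceed every unfolding rank, so we still need to exhibit 2 rank-1 terms summing to T.)
Upper bound — finding two terms. Write S_k = T[:,:,k] for the frontal slices: S₀ = [[0, 0, -9], [0, 6, 9], [0, -6, -3]], S₁ = [[0, 0, -18], [0, 6, 18], [0, -6, -6]], S₂ = [[0, 0, 27], [0, -12, -27], [0, 12, 9]].
If T = a₁ ∘ b₁ ∘ c₁ + a₂ ∘ b₂ ∘ c₂ then each S_k = c₁[k]·a₁b₁ᵀ + c₂[k]·a₂b₂ᵀ. S₀ and S₁ are linearly independent, so a₁b₁ᵀ and a₂b₂ᵀ must span the same plane of matrices: they are the rank-1 matrices of the form x·S₀ + y·S₁.
The 2×2 minor of x·S₀ + y·S₁ on rows {0,1}, columns {1,2} is 54·x² + 162·xy + 108·y² = 54·(x + 2·y)(x + y), vanishing at (x:y) = (2:-1) and (1:-1).
M₁ = 2·S₀ − S₁ = [[0, 0, 0], [0, 6, 0], [0, -6, 0]] = 6·[0, 1, -1][0, 1, 0]ᵀ and M₂ = S₀ − S₁ = [[0, 0, 9], [0, 0, -9], [0, 0, 3]] = 3·[3, -3, 1][0, 0, 1]ᵀ, so take a₁ = [0, 1, -1], b₁ = [0, 1, 0], a₂ = [3, -3, 1], b₂ = [0, 0, 1].
Each slice is an integer combination of E₁ = a₁b₁ᵀ and E₂ = a₂b₂ᵀ: S₀ = 6·E₁ − 3·E₂, S₁ = 6·E₁ − 6·E₂, S₂ = −12·E₁ + 9·E₂; reading off coefficients, c₁ = [6, 6, -12] and c₂ = [-3, -6, 9].
Hence T = [0, 1, -1] ∘ [0, 1, 0] ∘ [6, 6, -12] + [3, -3, 1] ∘ [0, 0, 1] ∘ [-3, -6, 9], so rank(T) ≤ 2.
These bounds meet, so rank(T) = 2.

2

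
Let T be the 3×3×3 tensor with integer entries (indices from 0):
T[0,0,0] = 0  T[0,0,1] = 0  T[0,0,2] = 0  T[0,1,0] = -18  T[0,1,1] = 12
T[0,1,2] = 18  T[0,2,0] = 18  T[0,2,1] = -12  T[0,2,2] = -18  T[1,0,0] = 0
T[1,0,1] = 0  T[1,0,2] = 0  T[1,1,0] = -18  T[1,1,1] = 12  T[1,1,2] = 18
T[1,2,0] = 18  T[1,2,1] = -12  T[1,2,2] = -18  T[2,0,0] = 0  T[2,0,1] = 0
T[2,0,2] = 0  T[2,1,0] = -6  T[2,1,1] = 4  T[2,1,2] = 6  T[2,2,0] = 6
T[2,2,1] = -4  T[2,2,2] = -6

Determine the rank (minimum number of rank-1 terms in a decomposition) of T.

Lower bound: T ≠ 0 (e.g. T[0,1,0] = -18), so rank(T) ≥ 1.
Upper bound: if T = a ⊗ b ⊗ c then every fibre of T is a multiple of the corresponding factor, so read the factors off the fibres through the nonzero entry T[0,1,0] = -18.
The mode-1 fibre T[:,1,0] = [-18, -18, -6] gives a = [3, 3, 1] (primitive direction); the mode-2 fibre T[0,:,0] = [0, -18, 18] gives b = [0, 1, -1]; then c[k] = T[0,1,k] / (a[0]·b[1]) = [-18, 12, 18] / 3 = [-6, 4, 6].
Expanding [3, 3, 1] ⊗ [0, 1, -1] ⊗ [-6, 4, 6] reproduces all 27 entries of T, so T = [3, 3, 1] ⊗ [0, 1, -1] ⊗ [-6, 4, 6] and rank(T) ≤ 1.
These bounds meet, so rank(T) = 1.

1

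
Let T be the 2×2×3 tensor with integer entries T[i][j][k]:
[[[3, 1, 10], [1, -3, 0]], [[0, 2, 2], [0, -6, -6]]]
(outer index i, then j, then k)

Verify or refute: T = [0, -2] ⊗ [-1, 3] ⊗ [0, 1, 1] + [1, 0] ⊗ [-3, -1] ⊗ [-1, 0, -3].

No

Reconstruct entry (0,0,1) from the claimed factors: Σₗ aₗ[0]bₗ[0]cₗ[1] = (0)·(-1)·(1) + (1)·(-3)·(0) = 0, but T[0,0,1] = 1. The claim is false.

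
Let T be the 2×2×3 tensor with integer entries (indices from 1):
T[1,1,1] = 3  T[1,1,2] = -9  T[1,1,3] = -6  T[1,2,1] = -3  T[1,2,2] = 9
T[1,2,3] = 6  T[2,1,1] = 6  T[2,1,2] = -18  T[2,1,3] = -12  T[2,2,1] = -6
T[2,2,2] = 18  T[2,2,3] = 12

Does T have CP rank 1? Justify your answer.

If T = a ∘ b ∘ c then every fibre of T is a multiple of the corresponding factor, so read the factors off the fibres through the nonzero entry T[1,1,1] = 3.
The mode-1 fibre T[:,1,1] = [3, 6] gives a = [1, 2] (primitive direction); the mode-2 fibre T[1,:,1] = [3, -3] gives b = [1, -1]; then c[k] = T[1,1,k] / (a[1]·b[1]) = [3, -9, -6] / 1 = [3, -9, -6].
Expanding [1, 2] ∘ [1, -1] ∘ [3, -9, -6] reproduces all 12 entries of T, so T = [1, 2] ∘ [1, -1] ∘ [3, -9, -6] and rank(T) ≤ 1.
Equivalently every frontal slice T[:,:,k] is c[k] times the rank-1 matrix [1, 2] ∘ [1, -1]. So T has rank 1 (it is nonzero).

Yes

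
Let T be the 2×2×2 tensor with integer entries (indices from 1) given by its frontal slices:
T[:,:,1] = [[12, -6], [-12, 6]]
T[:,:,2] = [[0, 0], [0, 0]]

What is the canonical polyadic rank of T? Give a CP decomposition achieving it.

Lower bound: T ≠ 0 (e.g. T[1,1,1] = 12), so rank(T) ≥ 1.
Upper bound: the mode-1 fibre T[:,1,1] = [12, -12] gives a = (1, -1) (primitive direction); the mode-2 fibre T[1,:,1] = [12, -6] gives b = (2, -1); then c[k] = T[1,1,k] / (a[1]·b[1]) = [12, 0] / 2 = (6, 0).
Expanding (1, -1) ⊗ (2, -1) ⊗ (6, 0) reproduces all 8 entries of T, so T = (1, -1) ⊗ (2, -1) ⊗ (6, 0) and rank(T) ≤ 1.
These bounds meet, so rank(T) = 1.

rank(T) = 1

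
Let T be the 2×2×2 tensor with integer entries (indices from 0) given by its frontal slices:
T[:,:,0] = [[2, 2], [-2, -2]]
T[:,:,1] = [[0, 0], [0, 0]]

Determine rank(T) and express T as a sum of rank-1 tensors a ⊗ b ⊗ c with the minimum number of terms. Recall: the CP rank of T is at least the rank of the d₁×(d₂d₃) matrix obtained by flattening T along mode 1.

Lower bound: T ≠ 0 (e.g. T[0,0,0] = 2), so rank(T) ≥ 1.
Upper bound: the mode-1 fibre T[:,0,0] = [2, -2] gives a = [1, -1] (primitive direction); the mode-2 fibre T[0,:,0] = [2, 2] gives b = [1, 1]; then c[k] = T[0,0,k] / (a[0]·b[0]) = [2, 0] / 1 = [2, 0].
Expanding [1, -1] ⊗ [1, 1] ⊗ [2, 0] reproduces all 8 entries of T, so T = [1, -1] ⊗ [1, 1] ⊗ [2, 0] and rank(T) ≤ 1.
These bounds meet, so rank(T) = 1.

rank(T) = 1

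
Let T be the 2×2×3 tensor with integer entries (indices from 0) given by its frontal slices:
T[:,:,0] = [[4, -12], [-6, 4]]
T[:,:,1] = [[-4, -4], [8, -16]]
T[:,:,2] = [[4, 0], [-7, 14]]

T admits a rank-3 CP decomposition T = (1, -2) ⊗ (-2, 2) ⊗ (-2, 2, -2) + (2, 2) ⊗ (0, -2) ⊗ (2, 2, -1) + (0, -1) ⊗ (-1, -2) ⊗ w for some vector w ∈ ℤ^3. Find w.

Subtract the known terms from T to get the rank-1 residual R = (0, -1) ⊗ (-1, -2) ⊗ w, so R[i,j,k] = a[i]·b[j]·w[k]. Pick indices with nonzero a[1]·b[0] = (-1)·(-1) = 1. Only the fibre through (1,0,·) is needed: R[1,0,:] = T[1,0,:] − Σₗ aₗ[1]bₗ[0]cₗ = [-6, 8, -7] − (-2)·(-2)·(-2, 2, -2) − (2)·(0)·(2, 2, -1) = [2, 0, 1]. Then w[k] = R[1,0,k] / 1 for each k, giving w = [2, 0, 1] / 1 = (2, 0, 1).

w = (2, 0, 1)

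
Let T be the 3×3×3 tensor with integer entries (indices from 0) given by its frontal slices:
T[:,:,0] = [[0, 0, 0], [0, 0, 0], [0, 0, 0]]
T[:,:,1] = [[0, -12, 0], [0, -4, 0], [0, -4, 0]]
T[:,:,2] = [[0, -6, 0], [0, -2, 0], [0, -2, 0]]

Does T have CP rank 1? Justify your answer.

If T = a (x) b (x) c then every fibre of T is a multiple of the corresponding factor, so read the factors off the fibres through the nonzero entry T[0,1,1] = -12.
The mode-1 fibre T[:,1,1] = [-12, -4, -4] gives a = [3, 1, 1] (primitive direction); the mode-2 fibre T[0,:,1] = [0, -12, 0] gives b = [0, 1, 0]; then c[k] = T[0,1,k] / (a[0]·b[1]) = [0, -12, -6] / 3 = [0, -4, -2].
Expanding [3, 1, 1] (x) [0, 1, 0] (x) [0, -4, -2] reproduces all 27 entries of T, so T = [3, 1, 1] (x) [0, 1, 0] (x) [0, -4, -2] and rank(T) ≤ 1.
Equivalently every frontal slice T[:,:,k] is c[k] times the rank-1 matrix [3, 1, 1] (x) [0, 1, 0]. So T has rank 1 (it is nonzero).

Yes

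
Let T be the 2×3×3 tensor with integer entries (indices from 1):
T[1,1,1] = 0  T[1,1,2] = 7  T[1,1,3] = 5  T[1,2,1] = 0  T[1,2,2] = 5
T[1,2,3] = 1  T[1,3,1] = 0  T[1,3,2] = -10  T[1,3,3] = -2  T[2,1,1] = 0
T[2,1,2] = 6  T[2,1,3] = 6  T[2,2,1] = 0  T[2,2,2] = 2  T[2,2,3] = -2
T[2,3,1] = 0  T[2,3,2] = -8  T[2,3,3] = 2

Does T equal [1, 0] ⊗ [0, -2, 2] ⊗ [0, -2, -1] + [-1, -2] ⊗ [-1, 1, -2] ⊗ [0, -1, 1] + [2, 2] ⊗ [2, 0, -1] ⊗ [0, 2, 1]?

Yes

Reconstruct entrywise from the claimed factors. For example, T[2,2,2] = 2 and Σₗ aₗ[2]bₗ[2]cₗ[2] = (0)·(-2)·(-2) + (-2)·(1)·(-1) + (2)·(0)·(2) = 2; checking all 18 entries, every one matches. The claim holds.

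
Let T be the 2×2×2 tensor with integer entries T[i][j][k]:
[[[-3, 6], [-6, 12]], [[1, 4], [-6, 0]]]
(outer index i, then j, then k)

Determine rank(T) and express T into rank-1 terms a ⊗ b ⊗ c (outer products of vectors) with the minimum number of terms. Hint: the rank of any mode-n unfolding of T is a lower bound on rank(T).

rank(T) = 2

Lower bound: the mode-3 unfolding of T (rows indexed by k, columns by (i,j) = (0,0), (0,1), (1,0), (1,1)) is [[-3, -6, 1, -6], [6, 12, 4, 0]].
There the 2×2 minor on rows k ∈ {0, 1}, columns (i,j) ∈ {(0,0), (1,0)} is det [[-3, 1], [6, 4]] = -18 ≠ 0, so this unfolding has rank ≥ 2; CP rank is at least every unfolding rank, so rank(T) ≥ 2. (This is only a lower bound: in general the CP rank may exceed every unfolding rank, so we still need to exhibit 2 rank-1 terms summing to T.)
Upper bound — finding two terms. Write S_k = T[:,:,k] for the frontal slices: S₀ = [[-3, -6], [1, -6]], S₁ = [[6, 12], [4, 0]].
If T = a₁ ⊗ b₁ ⊗ c₁ + a₂ ⊗ b₂ ⊗ c₂ then each S_k = c₁[k]·a₁b₁ᵀ + c₂[k]·a₂b₂ᵀ. S₀ and S₁ are linearly independent, so a₁b₁ᵀ and a₂b₂ᵀ must span the same plane of matrices: they are the rank-1 matrices of the form x·S₀ + y·S₁.
det(x·S₀ + y·S₁) is 24·x² − 24·xy − 48·y² = 24·(x − 2·y)(x + y), vanishing at (x:y) = (2:1) and (1:-1).
M₁ = 2·S₀ + S₁ = [[0, 0], [6, -12]] = 6·[0, 1][1, -2]ᵀ and M₂ = S₀ − S₁ = [[-9, -18], [-3, -6]] = (-3)·[3, 1][1, 2]ᵀ, so take a₁ = [0, 1], b₁ = [1, -2], a₂ = [3, 1], b₂ = [1, 2].
Each slice is an integer combination of E₁ = a₁b₁ᵀ and E₂ = a₂b₂ᵀ: S₀ = 2·E₁ − E₂, S₁ = 2·E₁ + 2·E₂; reading off coefficients, c₁ = [2, 2] and c₂ = [-1, 2].
Hence T = [0, 1] ⊗ [1, -2] ⊗ [2, 2] + [3, 1] ⊗ [1, 2] ⊗ [-1, 2], so rank(T) ≤ 2.
These bounds meet, so rank(T) = 2.
Check entry T[0,1,1] = 12: (0)·(-2)·(2) + (3)·(2)·(2) = 12.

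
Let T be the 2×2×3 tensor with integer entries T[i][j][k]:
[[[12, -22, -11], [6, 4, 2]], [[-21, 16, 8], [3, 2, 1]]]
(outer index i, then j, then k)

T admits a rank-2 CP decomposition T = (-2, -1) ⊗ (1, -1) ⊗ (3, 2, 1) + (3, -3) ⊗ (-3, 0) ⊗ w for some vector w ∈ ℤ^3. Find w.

Subtract the known terms from T to get the rank-1 residual R = (3, -3) ⊗ (-3, 0) ⊗ w, so R[i,j,k] = a[i]·b[j]·w[k]. Pick indices with nonzero a[0]·b[0] = (3)·(-3) = -9. Only the fibre through (0,0,·) is needed: R[0,0,:] = T[0,0,:] − Σₗ aₗ[0]bₗ[0]cₗ = [12, -22, -11] − (-2)·(1)·(3, 2, 1) = [18, -18, -9]. Then w[k] = R[0,0,k] / -9 for each k, giving w = [18, -18, -9] / -9 = (-2, 2, 1).

w = (-2, 2, 1)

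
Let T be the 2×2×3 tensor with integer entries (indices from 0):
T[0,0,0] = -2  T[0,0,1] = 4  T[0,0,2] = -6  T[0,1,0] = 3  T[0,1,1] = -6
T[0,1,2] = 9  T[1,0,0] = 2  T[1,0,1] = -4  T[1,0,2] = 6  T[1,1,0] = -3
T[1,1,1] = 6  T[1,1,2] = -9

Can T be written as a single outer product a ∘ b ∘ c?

Yes

If T = a ∘ b ∘ c then every fibre of T is a multiple of the corresponding factor, so read the factors off the fibres through the nonzero entry T[0,0,0] = -2.
The mode-1 fibre T[:,0,0] = [-2, 2] gives a = [1, -1] (primitive direction); the mode-2 fibre T[0,:,0] = [-2, 3] gives b = [2, -3]; then c[k] = T[0,0,k] / (a[0]·b[0]) = [-2, 4, -6] / 2 = [-1, 2, -3].
Expanding [1, -1] ∘ [2, -3] ∘ [-1, 2, -3] reproduces all 12 entries of T, so T = [1, -1] ∘ [2, -3] ∘ [-1, 2, -3] and rank(T) ≤ 1.
Equivalently every frontal slice T[:,:,k] is c[k] times the rank-1 matrix [1, -1] ∘ [2, -3]. So T has rank 1 (it is nonzero).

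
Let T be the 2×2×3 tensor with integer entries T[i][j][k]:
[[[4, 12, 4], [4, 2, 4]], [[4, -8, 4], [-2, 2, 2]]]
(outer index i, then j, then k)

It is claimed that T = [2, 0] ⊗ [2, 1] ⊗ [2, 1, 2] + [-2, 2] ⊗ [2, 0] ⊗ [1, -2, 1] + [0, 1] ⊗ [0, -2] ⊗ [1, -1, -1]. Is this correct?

Yes

Reconstruct entrywise from the claimed factors. For example, T[0,1,0] = 4 and Σₗ aₗ[0]bₗ[1]cₗ[0] = (2)·(1)·(2) + (-2)·(0)·(1) + (0)·(-2)·(1) = 4; checking all 12 entries, every one matches. The claim holds.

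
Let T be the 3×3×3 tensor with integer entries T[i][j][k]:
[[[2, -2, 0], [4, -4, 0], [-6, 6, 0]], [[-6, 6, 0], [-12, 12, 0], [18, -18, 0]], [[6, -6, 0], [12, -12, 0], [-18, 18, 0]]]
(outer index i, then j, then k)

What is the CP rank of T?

1

Lower bound: T ≠ 0 (e.g. T[0,0,0] = 2), so rank(T) ≥ 1.
Upper bound: if T = a ⊗ b ⊗ c then every fibre of T is a multiple of the corresponding factor, so read the factors off the fibres through the nonzero entry T[0,0,0] = 2.
The mode-1 fibre T[:,0,0] = [2, -6, 6] gives a = (1, -3, 3) (primitive direction); the mode-2 fibre T[0,:,0] = [2, 4, -6] gives b = (1, 2, -3); then c[k] = T[0,0,k] / (a[0]·b[0]) = [2, -2, 0] / 1 = (2, -2, 0).
Expanding (1, -3, 3) ⊗ (1, 2, -3) ⊗ (2, -2, 0) reproduces all 27 entries of T, so T = (1, -3, 3) ⊗ (1, 2, -3) ⊗ (2, -2, 0) and rank(T) ≤ 1.
These bounds meet, so rank(T) = 1.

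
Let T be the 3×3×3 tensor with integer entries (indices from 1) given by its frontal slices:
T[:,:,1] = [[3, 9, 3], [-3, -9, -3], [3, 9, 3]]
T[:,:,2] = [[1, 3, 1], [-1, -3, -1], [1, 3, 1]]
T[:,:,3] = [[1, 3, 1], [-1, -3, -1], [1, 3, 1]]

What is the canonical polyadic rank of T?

1

Lower bound: T ≠ 0 (e.g. T[1,1,1] = 3), so rank(T) ≥ 1.
Upper bound: if T = a (x) b (x) c then every fibre of T is a multiple of the corresponding factor, so read the factors off the fibres through the nonzero entry T[1,1,1] = 3.
The mode-1 fibre T[:,1,1] = [3, -3, 3] gives a = [1, -1, 1] (primitive direction); the mode-2 fibre T[1,:,1] = [3, 9, 3] gives b = [1, 3, 1]; then c[k] = T[1,1,k] / (a[1]·b[1]) = [3, 1, 1] / 1 = [3, 1, 1].
Expanding [1, -1, 1] (x) [1, 3, 1] (x) [3, 1, 1] reproduces all 27 entries of T, so T = [1, -1, 1] (x) [1, 3, 1] (x) [3, 1, 1] and rank(T) ≤ 1.
These bounds meet, so rank(T) = 1.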